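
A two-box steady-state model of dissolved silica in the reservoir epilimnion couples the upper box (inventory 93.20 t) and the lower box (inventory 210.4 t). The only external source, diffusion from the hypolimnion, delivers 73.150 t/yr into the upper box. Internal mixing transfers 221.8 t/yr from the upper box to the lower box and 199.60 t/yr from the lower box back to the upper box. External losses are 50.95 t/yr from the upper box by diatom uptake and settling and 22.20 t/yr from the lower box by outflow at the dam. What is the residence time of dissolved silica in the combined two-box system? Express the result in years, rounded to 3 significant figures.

4.15 yr

For the system as a whole, the A↔B exchange is internal and contributes nothing to the throughput; only the external sinks remove mass.
M_total = 93.20 + 210.4 = 303.60 t.
ΣF_external_out = 50.95 + 22.20 = 73.150 t/yr.
τ = M_total / ΣF_ext = 303.60 / 73.150 = 4.150 yr.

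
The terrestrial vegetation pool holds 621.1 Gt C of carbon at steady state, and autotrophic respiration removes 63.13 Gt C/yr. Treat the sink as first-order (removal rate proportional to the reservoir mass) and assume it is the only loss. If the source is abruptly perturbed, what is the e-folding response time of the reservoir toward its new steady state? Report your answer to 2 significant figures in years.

For a linear reservoir the response time equals the residence time τ = M/F.
τ = 621.1 / 63.13 = 9.838 yr.

9.8 yr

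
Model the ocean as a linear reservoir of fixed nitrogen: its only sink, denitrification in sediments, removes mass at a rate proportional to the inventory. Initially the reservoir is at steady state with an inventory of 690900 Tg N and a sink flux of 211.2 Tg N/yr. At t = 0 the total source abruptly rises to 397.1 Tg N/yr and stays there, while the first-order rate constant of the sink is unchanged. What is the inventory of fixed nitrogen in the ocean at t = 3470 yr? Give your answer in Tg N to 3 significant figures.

The sink rate constant is k = F₀/M₀ = 211.2/690900 = 0.0003057 yr⁻¹.
Solving dM/dt = F₁ − kM with M(0) = M₀ gives M(t) = F₁/k + (M₀ − F₁/k)·e^(−kt).
F₁/k = 397.1/0.0003057 = 1.2990×10^6 Tg N; kt = 0.0003057 × 3470 = 1.061, e^(−kt) = 0.3462.
M(3470) = 1.2990×10^6 + (690900 − 1.2990×10^6) × 0.3462 = 1.2990×10^6 − 210500 = 1.0885×10^6 Tg N.

1.09×10^6 Tg N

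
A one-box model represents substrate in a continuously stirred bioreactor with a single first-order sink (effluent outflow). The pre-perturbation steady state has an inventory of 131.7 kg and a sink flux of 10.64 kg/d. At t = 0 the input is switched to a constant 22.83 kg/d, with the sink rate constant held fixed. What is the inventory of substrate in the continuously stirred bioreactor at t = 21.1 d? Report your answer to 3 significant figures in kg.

255 kg

Residence time τ = M₀/F₀ = 12.38 d. The eventual steady state is M_∞ = M₀·(F₁/F₀) = 131.7 × 22.83/10.64 = 282.59 kg.
The anomaly ΔM(t) = M(t) − M_∞ decays as ΔM₀·e^(−t/τ) with ΔM₀ = 131.7 − 282.59 = −150.9 kg.
At t = 21.1 d, e^(−t/τ) = e^(−1.705) = 0.1818, so ΔM = −27.44 kg and M = 282.59 − 27.44 = 255.15 kg.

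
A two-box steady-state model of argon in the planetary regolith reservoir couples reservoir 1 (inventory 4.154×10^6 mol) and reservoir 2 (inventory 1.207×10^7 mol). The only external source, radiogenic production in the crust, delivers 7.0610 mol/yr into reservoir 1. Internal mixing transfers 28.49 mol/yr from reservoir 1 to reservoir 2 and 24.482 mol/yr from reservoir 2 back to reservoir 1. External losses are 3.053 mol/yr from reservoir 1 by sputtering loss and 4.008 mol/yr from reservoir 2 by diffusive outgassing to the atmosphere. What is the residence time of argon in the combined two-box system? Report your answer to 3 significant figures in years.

For the system as a whole, the A↔B exchange is internal and contributes nothing to the throughput; only the external sinks remove mass.
M_total = 4.154×10^6 + 1.207×10^7 = 1.6224×10^7 mol.
ΣF_external_out = 3.053 + 4.008 = 7.0610 mol/yr.
τ = M_total / ΣF_ext = 1.6224×10^7 / 7.0610 = 2.298×10^6 yr.

2.30×10^6 yr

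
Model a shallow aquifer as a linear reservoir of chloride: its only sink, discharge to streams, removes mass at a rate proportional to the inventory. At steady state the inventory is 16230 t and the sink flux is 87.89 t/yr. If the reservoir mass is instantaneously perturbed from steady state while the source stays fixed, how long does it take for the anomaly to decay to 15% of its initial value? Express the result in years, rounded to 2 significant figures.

350 yr

For a linear reservoir the anomaly decays as exp(−t/τ) with τ = M/F = 16230/87.89 = 184.7 yr.
exp(−t/τ) = 0.15 ⇒ t = −τ ln(0.15) = 184.7 × 1.897 = 350.3 yr.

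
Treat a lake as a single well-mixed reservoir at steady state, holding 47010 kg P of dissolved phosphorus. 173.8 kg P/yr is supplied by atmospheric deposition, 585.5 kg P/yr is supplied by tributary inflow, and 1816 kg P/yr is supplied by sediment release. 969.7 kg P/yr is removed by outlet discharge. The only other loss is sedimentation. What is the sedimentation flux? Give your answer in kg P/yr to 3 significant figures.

1610 kg P/yr

At steady state ΣF_in = ΣF_out.
ΣF_in = 173.8 + 585.5 + 1816 = 2575.3 kg P/yr.
Sedimentation flux = ΣF_in − (969.7) = 2575.3 − 969.7 = 1606 kg P/yr.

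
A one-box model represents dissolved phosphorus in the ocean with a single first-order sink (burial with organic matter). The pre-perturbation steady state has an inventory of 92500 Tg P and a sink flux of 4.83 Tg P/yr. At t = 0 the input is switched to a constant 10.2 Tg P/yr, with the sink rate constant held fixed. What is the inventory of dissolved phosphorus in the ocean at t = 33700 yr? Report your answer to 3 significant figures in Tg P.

178000 Tg P

The sink rate constant is k = F₀/M₀ = 4.83/92500 = 5.222×10^-5 yr⁻¹.
Solving dM/dt = F₁ − kM with M(0) = M₀ gives M(t) = F₁/k + (M₀ − F₁/k)·e^(−kt).
F₁/k = 10.2/5.222×10^-5 = 195340 Tg P; kt = 5.222×10^-5 × 33700 = 1.760, e^(−kt) = 0.1721.
M(33700) = 195340 + (92500 − 195340) × 0.1721 = 195340 − 17700 = 177640 Tg P.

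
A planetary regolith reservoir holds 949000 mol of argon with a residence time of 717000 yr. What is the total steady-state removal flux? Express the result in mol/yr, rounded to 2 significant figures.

1.3 mol/yr

F = M / τ = 949000 / 717000 = 1.324 mol/yr.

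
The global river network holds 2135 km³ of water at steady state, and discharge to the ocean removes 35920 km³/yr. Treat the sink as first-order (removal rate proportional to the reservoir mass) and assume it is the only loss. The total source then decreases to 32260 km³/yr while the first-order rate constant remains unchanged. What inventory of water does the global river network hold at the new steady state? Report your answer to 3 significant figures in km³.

1920 km³

Rate constant k = F/M = 35920 / 2135 = 16.82 yr⁻¹.
At the new steady state, source = k·M_new ⇒ M_new = 32260 / 16.82 = 1917 km³.
(Equivalently M_new = M × F_new/F_old = 2135 × 32260/35920.)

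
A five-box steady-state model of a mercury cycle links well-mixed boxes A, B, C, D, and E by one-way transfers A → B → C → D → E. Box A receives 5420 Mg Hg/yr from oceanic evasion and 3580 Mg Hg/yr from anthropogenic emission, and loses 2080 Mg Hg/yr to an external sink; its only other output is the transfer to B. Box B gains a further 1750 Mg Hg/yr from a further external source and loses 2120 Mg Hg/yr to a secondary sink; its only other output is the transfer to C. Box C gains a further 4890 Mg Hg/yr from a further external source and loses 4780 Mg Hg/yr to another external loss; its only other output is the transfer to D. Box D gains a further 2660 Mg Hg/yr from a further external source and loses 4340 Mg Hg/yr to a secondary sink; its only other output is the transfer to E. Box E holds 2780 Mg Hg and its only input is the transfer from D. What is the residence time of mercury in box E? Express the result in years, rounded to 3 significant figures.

Box A: F(A→B) = (5420 + 3580) − 2080 = 6920.0 Mg Hg/yr.
Box B: F(B→C) = (6920.0 + 1750) − 2120 = 6550.0 Mg Hg/yr.
Box C: F(C→D) = (6550.0 + 4890) − 4780 = 6660.0 Mg Hg/yr.
Box D: F(D→E) = (6660.0 + 2660) − 4340 = 4980.0 Mg Hg/yr.
Box E throughput = its input = 4980.0 Mg Hg/yr; τ = 2780 / 4980.0 = 0.5582 yr.

0.558 yr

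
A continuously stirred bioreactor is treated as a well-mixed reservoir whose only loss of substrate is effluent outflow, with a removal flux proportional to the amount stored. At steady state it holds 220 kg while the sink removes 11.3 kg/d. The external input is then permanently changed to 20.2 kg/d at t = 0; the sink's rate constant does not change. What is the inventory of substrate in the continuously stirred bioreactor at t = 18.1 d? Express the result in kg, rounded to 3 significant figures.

The sink rate constant is k = F₀/M₀ = 11.3/220 = 0.05136 d⁻¹.
Solving dM/dt = F₁ − kM with M(0) = M₀ gives M(t) = F₁/k + (M₀ − F₁/k)·e^(−kt).
F₁/k = 20.2/0.05136 = 393.27 kg; kt = 0.05136 × 18.1 = 0.9297, e^(−kt) = 0.3947.
M(18.1) = 393.27 + (220 − 393.27) × 0.3947 = 393.27 − 68.39 = 324.89 kg.

325 kg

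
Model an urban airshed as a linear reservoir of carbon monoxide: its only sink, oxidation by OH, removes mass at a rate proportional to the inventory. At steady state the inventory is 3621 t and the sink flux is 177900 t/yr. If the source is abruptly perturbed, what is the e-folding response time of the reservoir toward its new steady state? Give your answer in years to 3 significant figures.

0.0204 yr

For a linear reservoir the response time equals the residence time τ = M/F.
τ = 3621 / 177900 = 0.02035 yr.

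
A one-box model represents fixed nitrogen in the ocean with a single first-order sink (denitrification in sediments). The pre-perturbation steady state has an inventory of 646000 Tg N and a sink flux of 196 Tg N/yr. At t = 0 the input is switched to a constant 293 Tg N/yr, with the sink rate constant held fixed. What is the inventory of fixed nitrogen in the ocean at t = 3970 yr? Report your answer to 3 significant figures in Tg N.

870000 Tg N

τ = M₀/F₀ = 646000/196 = 3296 yr; rate constant k = 1/τ.
New steady state M_∞ = F₁/k = F₁·τ = 293 × 3296 = 965700 Tg N.
M(t) = M_∞ + (M₀ − M_∞)·e^(−t/τ); t/τ = 3970/3296 = 1.205, so e^(−t/τ) = 0.2998.
M(t) = 965700 − 319700 × 0.2998 = 869850 Tg N.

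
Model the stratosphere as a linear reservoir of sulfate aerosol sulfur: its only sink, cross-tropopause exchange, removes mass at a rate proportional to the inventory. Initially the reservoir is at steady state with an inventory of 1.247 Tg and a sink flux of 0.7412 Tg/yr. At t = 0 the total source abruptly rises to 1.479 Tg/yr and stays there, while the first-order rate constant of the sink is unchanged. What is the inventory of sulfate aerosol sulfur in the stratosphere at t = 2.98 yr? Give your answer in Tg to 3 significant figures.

The sink rate constant is k = F₀/M₀ = 0.7412/1.247 = 0.5944 yr⁻¹.
Solving dM/dt = F₁ − kM with M(0) = M₀ gives M(t) = F₁/k + (M₀ − F₁/k)·e^(−kt).
F₁/k = 1.479/0.5944 = 2.4883 Tg; kt = 0.5944 × 2.98 = 1.771, e^(−kt) = 0.1701.
M(2.98) = 2.4883 + (1.247 − 2.4883) × 0.1701 = 2.4883 − 0.2112 = 2.2771 Tg.

2.28 Tg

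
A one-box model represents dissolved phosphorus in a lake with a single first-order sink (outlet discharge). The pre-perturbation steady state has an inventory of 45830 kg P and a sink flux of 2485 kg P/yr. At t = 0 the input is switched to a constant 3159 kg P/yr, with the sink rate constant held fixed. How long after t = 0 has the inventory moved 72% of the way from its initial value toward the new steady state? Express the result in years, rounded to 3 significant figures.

23.5 yr

τ = M₀/F₀ = 45830/2485 = 18.44 yr.
The remaining gap fraction is e^(−t/τ); 72% covered ⇒ e^(−t/τ) = 0.280.
t = −τ ln(0.280) = 18.44 × 1.273 = 23.48 yr.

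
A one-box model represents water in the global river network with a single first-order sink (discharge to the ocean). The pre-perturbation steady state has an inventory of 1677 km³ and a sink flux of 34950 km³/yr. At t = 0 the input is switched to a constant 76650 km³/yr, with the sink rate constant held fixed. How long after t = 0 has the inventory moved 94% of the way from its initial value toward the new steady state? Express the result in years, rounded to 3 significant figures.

τ = M₀/F₀ = 1677/34950 = 0.04798 yr.
The remaining gap fraction is e^(−t/τ); 94% covered ⇒ e^(−t/τ) = 0.0600.
t = −τ ln(0.0600) = 0.04798 × 2.813 = 0.1350 yr.

0.135 yr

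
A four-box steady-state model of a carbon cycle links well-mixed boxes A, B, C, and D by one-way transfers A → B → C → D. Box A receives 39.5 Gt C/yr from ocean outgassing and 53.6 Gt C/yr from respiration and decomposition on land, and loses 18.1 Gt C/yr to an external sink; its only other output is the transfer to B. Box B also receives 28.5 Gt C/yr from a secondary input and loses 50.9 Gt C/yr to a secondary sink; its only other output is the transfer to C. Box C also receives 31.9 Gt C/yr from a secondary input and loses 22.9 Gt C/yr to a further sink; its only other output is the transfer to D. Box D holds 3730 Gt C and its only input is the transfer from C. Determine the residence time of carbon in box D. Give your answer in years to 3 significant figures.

60.6 yr

Box A: F(A→B) = (39.5 + 53.6) − 18.1 = 75.000 Gt C/yr.
Box B: F(B→C) = (75.000 + 28.5) − 50.9 = 52.600 Gt C/yr.
Box C: F(C→D) = (52.600 + 31.9) − 22.9 = 61.600 Gt C/yr.
Box D throughput = its input = 61.600 Gt C/yr; τ = 3730 / 61.600 = 60.55 yr.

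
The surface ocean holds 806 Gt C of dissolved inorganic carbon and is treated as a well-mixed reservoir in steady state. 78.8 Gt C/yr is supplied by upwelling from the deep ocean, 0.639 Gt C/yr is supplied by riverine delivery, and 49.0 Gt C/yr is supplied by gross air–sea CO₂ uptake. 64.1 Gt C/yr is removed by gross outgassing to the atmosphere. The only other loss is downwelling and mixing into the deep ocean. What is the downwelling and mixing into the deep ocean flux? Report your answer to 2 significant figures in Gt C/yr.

At steady state ΣF_in = ΣF_out.
ΣF_in = 78.8 + 0.639 + 49.0 = 128.44 Gt C/yr.
Downwelling and mixing into the deep ocean flux = ΣF_in − (64.1) = 128.44 − 64.10 = 64.34 Gt C/yr.

64 Gt C/yr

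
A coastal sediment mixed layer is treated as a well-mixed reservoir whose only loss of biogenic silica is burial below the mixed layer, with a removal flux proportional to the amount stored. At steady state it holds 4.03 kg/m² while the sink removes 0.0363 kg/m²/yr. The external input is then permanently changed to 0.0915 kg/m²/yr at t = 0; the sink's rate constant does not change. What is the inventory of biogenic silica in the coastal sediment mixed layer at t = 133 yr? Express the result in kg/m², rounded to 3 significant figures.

8.31 kg/m²

The sink rate constant is k = F₀/M₀ = 0.0363/4.03 = 0.009007 yr⁻¹.
Solving dM/dt = F₁ − kM with M(0) = M₀ gives M(t) = F₁/k + (M₀ − F₁/k)·e^(−kt).
F₁/k = 0.0915/0.009007 = 10.158 kg/m²; kt = 0.009007 × 133 = 1.198, e^(−kt) = 0.3018.
M(133) = 10.158 + (4.03 − 10.158) × 0.3018 = 10.158 − 1.850 = 8.3088 kg/m².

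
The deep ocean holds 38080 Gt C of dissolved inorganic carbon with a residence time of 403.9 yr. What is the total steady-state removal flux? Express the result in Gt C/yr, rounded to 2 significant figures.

94 Gt C/yr

F = M / τ = 38080 / 403.9 = 94.28 Gt C/yr.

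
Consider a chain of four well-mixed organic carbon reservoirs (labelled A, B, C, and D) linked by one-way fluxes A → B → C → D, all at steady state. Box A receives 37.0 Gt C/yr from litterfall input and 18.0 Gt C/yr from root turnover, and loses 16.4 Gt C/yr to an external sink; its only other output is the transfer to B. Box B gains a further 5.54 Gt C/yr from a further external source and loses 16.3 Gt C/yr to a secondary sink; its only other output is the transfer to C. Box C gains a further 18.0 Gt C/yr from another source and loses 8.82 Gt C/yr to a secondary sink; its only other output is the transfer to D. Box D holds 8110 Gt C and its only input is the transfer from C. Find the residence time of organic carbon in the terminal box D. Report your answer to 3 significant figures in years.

219 yr

Box A: F(A→B) = (37.0 + 18.0) − 16.4 = 38.600 Gt C/yr.
Box B: F(B→C) = (38.600 + 5.54) − 16.3 = 27.840 Gt C/yr.
Box C: F(C→D) = (27.840 + 18.0) − 8.82 = 37.020 Gt C/yr.
Box D throughput = its input = 37.020 Gt C/yr; τ = 8110 / 37.020 = 219.1 yr.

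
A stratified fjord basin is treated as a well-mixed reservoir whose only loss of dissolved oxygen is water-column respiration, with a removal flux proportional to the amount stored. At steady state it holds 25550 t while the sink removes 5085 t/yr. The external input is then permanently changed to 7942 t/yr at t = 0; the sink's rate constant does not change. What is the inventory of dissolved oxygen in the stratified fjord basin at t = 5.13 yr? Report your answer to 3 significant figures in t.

τ = M₀/F₀ = 25550/5085 = 5.025 yr; rate constant k = 1/τ.
New steady state M_∞ = F₁/k = F₁·τ = 7942 × 5.025 = 39905 t.
M(t) = M_∞ + (M₀ − M_∞)·e^(−t/τ); t/τ = 5.13/5.025 = 1.021, so e^(−t/τ) = 0.3602.
M(t) = 39905 − 14360 × 0.3602 = 34734 t.

34700 t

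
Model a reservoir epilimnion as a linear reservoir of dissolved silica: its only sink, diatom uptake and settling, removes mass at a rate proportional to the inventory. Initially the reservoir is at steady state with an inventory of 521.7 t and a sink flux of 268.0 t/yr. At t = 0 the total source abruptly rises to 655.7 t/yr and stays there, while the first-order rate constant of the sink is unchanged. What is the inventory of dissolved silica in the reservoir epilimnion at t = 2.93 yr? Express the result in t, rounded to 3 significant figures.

Residence time τ = M₀/F₀ = 1.947 yr. The eventual steady state is M_∞ = M₀·(F₁/F₀) = 521.7 × 655.7/268.0 = 1276.4 t.
The anomaly ΔM(t) = M(t) − M_∞ decays as ΔM₀·e^(−t/τ) with ΔM₀ = 521.7 − 1276.4 = −754.7 t.
At t = 2.93 yr, e^(−t/τ) = e^(−1.505) = 0.2220, so ΔM = −167.5 t and M = 1276.4 − 167.5 = 1108.9 t.

1110 t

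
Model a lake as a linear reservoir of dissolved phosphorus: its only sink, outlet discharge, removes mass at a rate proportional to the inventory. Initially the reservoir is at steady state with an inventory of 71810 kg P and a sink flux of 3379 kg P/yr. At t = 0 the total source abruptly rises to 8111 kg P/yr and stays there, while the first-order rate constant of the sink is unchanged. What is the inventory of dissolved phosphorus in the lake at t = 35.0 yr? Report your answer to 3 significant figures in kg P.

The sink rate constant is k = F₀/M₀ = 3379/71810 = 0.04705 yr⁻¹.
Solving dM/dt = F₁ − kM with M(0) = M₀ gives M(t) = F₁/k + (M₀ − F₁/k)·e^(−kt).
F₁/k = 8111/0.04705 = 172370 kg P; kt = 0.04705 × 35.0 = 1.647, e^(−kt) = 0.1926.
M(35.0) = 172370 + (71810 − 172370) × 0.1926 = 172370 − 19370 = 153000 kg P.

153000 kg P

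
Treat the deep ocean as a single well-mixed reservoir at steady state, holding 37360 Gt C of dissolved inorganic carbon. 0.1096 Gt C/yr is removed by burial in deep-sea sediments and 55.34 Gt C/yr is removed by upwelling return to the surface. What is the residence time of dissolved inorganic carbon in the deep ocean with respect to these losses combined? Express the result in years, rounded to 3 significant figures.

Total removal = 0.1096 + 55.34 = 55.450 Gt C/yr.
τ = M / ΣF_out = 37360 / 55.450 = 673.8 yr.

674 yr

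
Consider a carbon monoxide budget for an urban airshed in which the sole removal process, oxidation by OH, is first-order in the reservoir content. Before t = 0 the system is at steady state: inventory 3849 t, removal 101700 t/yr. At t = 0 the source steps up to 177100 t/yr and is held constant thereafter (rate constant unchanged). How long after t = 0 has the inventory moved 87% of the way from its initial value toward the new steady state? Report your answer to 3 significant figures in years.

0.0772 yr

τ = M₀/F₀ = 3849/101700 = 0.03785 yr.
The remaining gap fraction is e^(−t/τ); 87% covered ⇒ e^(−t/τ) = 0.130.
t = −τ ln(0.130) = 0.03785 × 2.040 = 0.07722 yr.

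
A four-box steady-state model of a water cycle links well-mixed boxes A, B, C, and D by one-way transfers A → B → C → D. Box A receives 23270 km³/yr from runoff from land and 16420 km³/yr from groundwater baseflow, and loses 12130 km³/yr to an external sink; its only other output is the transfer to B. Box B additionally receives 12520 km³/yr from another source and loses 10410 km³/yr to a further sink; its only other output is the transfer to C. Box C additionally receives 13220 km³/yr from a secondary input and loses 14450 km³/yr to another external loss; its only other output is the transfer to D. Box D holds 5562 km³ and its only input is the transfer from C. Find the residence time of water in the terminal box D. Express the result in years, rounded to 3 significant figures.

0.196 yr

Box A: F(A→B) = (23270 + 16420) − 12130 = 27560 km³/yr.
Box B: F(B→C) = (27560 + 12520) − 10410 = 29670 km³/yr.
Box C: F(C→D) = (29670 + 13220) − 14450 = 28440 km³/yr.
Box D throughput = its input = 28440 km³/yr; τ = 5562 / 28440 = 0.1956 yr.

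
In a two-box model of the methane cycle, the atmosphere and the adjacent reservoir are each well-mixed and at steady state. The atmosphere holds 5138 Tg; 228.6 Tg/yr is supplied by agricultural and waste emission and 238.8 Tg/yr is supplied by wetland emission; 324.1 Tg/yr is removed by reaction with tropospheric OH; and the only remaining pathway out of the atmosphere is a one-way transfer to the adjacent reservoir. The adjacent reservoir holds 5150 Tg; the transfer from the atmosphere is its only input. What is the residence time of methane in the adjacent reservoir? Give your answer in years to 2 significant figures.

36 yr

Balance the atmosphere: ΣF_in = 228.6 + 238.8 = 467.40 Tg/yr.
Transfer to the adjacent reservoir = ΣF_in − (324.1) = 143.30 Tg/yr.
At steady state the output of the adjacent reservoir equals its input, 143.30 Tg/yr.
τ = M / F = 5150 / 143.30 = 35.94 yr.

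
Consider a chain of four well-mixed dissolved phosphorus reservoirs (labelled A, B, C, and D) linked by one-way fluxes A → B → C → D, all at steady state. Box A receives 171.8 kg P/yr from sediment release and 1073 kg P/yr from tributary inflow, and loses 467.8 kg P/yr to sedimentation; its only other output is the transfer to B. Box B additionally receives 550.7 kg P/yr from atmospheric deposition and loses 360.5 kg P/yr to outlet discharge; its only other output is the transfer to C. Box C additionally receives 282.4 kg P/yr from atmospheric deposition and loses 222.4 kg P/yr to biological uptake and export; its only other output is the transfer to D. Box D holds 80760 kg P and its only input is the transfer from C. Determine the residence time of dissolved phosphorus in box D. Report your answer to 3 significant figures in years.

Box A: F(A→B) = (171.8 + 1073) − 467.8 = 777.00 kg P/yr.
Box B: F(B→C) = (777.00 + 550.7) − 360.5 = 967.20 kg P/yr.
Box C: F(C→D) = (967.20 + 282.4) − 222.4 = 1027.2 kg P/yr.
Box D throughput = its input = 1027.2 kg P/yr; τ = 80760 / 1027.2 = 78.62 yr.

78.6 yr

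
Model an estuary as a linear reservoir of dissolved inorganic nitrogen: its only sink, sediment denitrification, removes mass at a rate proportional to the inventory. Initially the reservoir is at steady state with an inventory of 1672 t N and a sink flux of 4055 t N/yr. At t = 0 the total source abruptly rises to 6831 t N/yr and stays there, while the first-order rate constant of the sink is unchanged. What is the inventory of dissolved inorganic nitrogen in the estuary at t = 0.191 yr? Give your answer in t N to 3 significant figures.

τ = M₀/F₀ = 1672/4055 = 0.4123 yr; rate constant k = 1/τ.
New steady state M_∞ = F₁/k = F₁·τ = 6831 × 0.4123 = 2816.6 t N.
M(t) = M_∞ + (M₀ − M_∞)·e^(−t/τ); t/τ = 0.191/0.4123 = 0.4632, so e^(−t/τ) = 0.6293.
M(t) = 2816.6 − 1145 × 0.6293 = 2096.4 t N.

2100 t N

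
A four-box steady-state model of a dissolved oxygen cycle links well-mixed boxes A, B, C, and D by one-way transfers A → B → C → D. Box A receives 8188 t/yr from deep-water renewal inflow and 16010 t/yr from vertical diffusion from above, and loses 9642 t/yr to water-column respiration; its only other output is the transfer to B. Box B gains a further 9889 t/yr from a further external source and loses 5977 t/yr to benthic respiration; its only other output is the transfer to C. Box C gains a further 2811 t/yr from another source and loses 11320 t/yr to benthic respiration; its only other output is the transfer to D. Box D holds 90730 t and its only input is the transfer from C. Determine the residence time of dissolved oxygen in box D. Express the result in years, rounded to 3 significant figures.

Box A: F(A→B) = (8188 + 16010) − 9642 = 14556 t/yr.
Box B: F(B→C) = (14556 + 9889) − 5977 = 18468 t/yr.
Box C: F(C→D) = (18468 + 2811) − 11320 = 9959.0 t/yr.
Box D throughput = its input = 9959.0 t/yr; τ = 90730 / 9959.0 = 9.110 yr.

9.11 yr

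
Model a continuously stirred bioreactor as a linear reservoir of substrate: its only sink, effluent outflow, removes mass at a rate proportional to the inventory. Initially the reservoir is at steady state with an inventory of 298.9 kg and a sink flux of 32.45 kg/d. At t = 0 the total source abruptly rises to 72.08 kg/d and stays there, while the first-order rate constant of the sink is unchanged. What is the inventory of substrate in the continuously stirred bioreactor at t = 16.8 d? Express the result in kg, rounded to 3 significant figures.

The sink rate constant is k = F₀/M₀ = 32.45/298.9 = 0.1086 d⁻¹.
Solving dM/dt = F₁ − kM with M(0) = M₀ gives M(t) = F₁/k + (M₀ − F₁/k)·e^(−kt).
F₁/k = 72.08/0.1086 = 663.94 kg; kt = 0.1086 × 16.8 = 1.824, e^(−kt) = 0.1614.
M(16.8) = 663.94 + (298.9 − 663.94) × 0.1614 = 663.94 − 58.92 = 605.02 kg.

605 kg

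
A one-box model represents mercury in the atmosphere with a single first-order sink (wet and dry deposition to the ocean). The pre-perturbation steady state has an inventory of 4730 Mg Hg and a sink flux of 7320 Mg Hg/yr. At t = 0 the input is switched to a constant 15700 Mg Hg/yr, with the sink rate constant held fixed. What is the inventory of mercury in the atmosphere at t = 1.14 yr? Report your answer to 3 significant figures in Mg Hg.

9220 Mg Hg

Residence time τ = M₀/F₀ = 0.6462 yr. The eventual steady state is M_∞ = M₀·(F₁/F₀) = 4730 × 15700/7320 = 10145 Mg Hg.
The anomaly ΔM(t) = M(t) − M_∞ decays as ΔM₀·e^(−t/τ) with ΔM₀ = 4730 − 10145 = −5415 Mg Hg.
At t = 1.14 yr, e^(−t/τ) = e^(−1.764) = 0.1713, so ΔM = −927.7 Mg Hg and M = 10145 − 927.7 = 9217.3 Mg Hg.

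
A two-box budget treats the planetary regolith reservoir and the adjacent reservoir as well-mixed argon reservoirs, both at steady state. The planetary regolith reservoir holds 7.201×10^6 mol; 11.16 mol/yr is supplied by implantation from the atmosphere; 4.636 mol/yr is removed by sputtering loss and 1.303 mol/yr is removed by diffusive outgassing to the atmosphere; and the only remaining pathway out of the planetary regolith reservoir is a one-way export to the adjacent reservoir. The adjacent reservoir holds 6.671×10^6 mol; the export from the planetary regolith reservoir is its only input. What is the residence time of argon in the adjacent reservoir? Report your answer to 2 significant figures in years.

Balance the planetary regolith reservoir: ΣF_in = 11.160 mol/yr.
Export to the adjacent reservoir = ΣF_in − (4.636 + 1.303) = 5.2210 mol/yr.
At steady state the output of the adjacent reservoir equals its input, 5.2210 mol/yr.
τ = M / F = 6.671×10^6 / 5.2210 = 1.278×10^6 yr.

1.3×10^6 yr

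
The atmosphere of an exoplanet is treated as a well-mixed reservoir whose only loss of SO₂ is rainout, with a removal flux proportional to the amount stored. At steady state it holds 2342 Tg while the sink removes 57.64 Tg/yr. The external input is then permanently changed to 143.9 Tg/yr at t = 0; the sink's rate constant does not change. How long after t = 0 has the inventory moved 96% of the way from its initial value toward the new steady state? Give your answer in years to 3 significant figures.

131 yr

τ = M₀/F₀ = 2342/57.64 = 40.63 yr.
The remaining gap fraction is e^(−t/τ); 96% covered ⇒ e^(−t/τ) = 0.0400.
t = −τ ln(0.0400) = 40.63 × 3.219 = 130.8 yr.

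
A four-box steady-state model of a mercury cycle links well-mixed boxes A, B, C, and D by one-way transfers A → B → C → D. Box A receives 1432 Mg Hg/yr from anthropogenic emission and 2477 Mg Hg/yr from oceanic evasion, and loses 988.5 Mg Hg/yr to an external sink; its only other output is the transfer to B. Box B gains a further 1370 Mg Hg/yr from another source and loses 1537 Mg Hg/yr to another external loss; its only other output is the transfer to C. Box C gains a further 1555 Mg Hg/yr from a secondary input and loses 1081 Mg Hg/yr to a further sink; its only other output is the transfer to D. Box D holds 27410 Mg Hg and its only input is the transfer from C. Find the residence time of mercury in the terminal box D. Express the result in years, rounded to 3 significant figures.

Box A: F(A→B) = (1432 + 2477) − 988.5 = 2920.5 Mg Hg/yr.
Box B: F(B→C) = (2920.5 + 1370) − 1537 = 2753.5 Mg Hg/yr.
Box C: F(C→D) = (2753.5 + 1555) − 1081 = 3227.5 Mg Hg/yr.
Box D throughput = its input = 3227.5 Mg Hg/yr; τ = 27410 / 3227.5 = 8.493 yr.

8.49 yr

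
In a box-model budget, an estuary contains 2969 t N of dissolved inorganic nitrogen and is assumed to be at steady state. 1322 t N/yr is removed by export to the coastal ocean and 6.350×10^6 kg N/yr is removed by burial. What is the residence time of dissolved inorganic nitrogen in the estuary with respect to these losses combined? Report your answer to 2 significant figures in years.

0.39 yr

Convert the burial flux: 6.350×10^6 kg N/yr = 6350 t N/yr.
Total removal = 1322 + 6350 = 7672.0 t N/yr.
τ = M / ΣF_out = 2969 / 7672.0 = 0.3870 yr.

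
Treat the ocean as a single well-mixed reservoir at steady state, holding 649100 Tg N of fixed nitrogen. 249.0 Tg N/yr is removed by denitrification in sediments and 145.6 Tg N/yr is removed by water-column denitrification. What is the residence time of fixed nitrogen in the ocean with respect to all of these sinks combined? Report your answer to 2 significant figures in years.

1600 yr

Total removal flux = 249.0 + 145.6 = 394.60 Tg N/yr.
τ = M / ΣF_out = 649100 / 394.60 = 1645 yr.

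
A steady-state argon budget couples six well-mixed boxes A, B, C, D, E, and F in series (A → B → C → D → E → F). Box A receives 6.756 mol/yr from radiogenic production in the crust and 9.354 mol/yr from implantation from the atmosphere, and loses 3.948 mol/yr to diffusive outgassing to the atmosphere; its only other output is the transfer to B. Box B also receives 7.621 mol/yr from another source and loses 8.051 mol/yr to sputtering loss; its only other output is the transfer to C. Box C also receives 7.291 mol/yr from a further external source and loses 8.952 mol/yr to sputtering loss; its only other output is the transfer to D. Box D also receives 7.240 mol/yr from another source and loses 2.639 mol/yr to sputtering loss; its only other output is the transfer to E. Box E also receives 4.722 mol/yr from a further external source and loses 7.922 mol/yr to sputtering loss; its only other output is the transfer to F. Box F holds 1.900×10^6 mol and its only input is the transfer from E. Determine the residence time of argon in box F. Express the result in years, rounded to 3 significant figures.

Box A: F(A→B) = (6.756 + 9.354) − 3.948 = 12.162 mol/yr.
Box B: F(B→C) = (12.162 + 7.621) − 8.051 = 11.732 mol/yr.
Box C: F(C→D) = (11.732 + 7.291) − 8.952 = 10.071 mol/yr.
Box D: F(D→E) = (10.071 + 7.240) − 2.639 = 14.672 mol/yr.
Box E: F(E→F) = (14.672 + 4.722) − 7.922 = 11.472 mol/yr.
Box F throughput = its input = 11.472 mol/yr; τ = 1.900×10^6 / 11.472 = 165600 yr.

166000 yr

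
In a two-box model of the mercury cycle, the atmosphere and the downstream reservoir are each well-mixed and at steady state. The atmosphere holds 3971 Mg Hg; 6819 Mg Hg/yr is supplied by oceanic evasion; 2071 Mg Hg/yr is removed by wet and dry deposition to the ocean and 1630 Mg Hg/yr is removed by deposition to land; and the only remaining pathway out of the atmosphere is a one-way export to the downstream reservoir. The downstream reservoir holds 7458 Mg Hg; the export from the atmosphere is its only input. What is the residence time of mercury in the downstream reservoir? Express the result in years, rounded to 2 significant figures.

2.4 yr

Balance the atmosphere: ΣF_in = 6819.0 Mg Hg/yr.
Export to the downstream reservoir = ΣF_in − (2071 + 1630) = 3118.0 Mg Hg/yr.
At steady state the output of the downstream reservoir equals its input, 3118.0 Mg Hg/yr.
τ = M / F = 7458 / 3118.0 = 2.392 yr.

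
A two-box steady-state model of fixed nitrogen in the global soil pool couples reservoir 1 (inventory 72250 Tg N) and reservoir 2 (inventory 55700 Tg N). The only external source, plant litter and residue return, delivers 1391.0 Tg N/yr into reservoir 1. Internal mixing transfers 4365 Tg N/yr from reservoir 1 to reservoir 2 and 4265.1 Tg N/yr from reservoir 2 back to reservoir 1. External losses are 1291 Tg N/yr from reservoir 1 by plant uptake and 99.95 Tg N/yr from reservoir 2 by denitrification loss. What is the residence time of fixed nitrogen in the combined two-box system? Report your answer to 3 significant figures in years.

Residence time in the combined system uses the total inventory and the total *external* removal — internal exchanges between the two boxes cancel.
M_total = 72250 + 55700 = 127950 Tg N.
ΣF_external_out = 1291 + 99.95 = 1391.0 Tg N/yr.
τ = M_total / ΣF_ext = 127950 / 1391.0 = 91.99 yr.

92.0 yr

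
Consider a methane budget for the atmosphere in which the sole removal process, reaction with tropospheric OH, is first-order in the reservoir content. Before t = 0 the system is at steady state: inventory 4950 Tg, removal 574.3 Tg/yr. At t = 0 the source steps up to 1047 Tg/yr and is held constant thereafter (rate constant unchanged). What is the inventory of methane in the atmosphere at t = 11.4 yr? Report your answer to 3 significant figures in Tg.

7940 Tg

Residence time τ = M₀/F₀ = 8.619 yr. The eventual steady state is M_∞ = M₀·(F₁/F₀) = 4950 × 1047/574.3 = 9024.3 Tg.
The anomaly ΔM(t) = M(t) − M_∞ decays as ΔM₀·e^(−t/τ) with ΔM₀ = 4950 − 9024.3 = −4074 Tg.
At t = 11.4 yr, e^(−t/τ) = e^(−1.323) = 0.2664, so ΔM = −1086 Tg and M = 9024.3 − 1086 = 7938.8 Tg.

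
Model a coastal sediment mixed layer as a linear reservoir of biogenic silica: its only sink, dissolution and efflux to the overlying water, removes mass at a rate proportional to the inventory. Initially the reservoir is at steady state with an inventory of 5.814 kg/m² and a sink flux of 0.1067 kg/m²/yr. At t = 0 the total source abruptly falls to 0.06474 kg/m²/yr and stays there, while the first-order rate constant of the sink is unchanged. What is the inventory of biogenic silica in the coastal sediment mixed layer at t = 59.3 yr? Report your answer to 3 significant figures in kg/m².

4.30 kg/m²

Residence time τ = M₀/F₀ = 54.49 yr. The eventual steady state is M_∞ = M₀·(F₁/F₀) = 5.814 × 0.06474/0.1067 = 3.5276 kg/m².
The anomaly ΔM(t) = M(t) − M_∞ decays as ΔM₀·e^(−t/τ) with ΔM₀ = 5.814 − 3.5276 = 2.286 kg/m².
At t = 59.3 yr, e^(−t/τ) = e^(−1.088) = 0.3368, so ΔM = 0.7700 kg/m² and M = 3.5276 + 0.7700 = 4.2977 kg/m².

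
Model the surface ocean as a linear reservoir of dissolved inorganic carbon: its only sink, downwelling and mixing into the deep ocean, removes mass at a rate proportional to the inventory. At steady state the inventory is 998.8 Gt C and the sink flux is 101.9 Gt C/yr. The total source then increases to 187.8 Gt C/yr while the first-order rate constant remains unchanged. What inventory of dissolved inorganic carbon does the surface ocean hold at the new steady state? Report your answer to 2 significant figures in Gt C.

Rate constant k = F/M = 101.9 / 998.8 = 0.1020 yr⁻¹.
At the new steady state, source = k·M_new ⇒ M_new = 187.8 / 0.1020 = 1841 Gt C.
(Equivalently M_new = M × F_new/F_old = 998.8 × 187.8/101.9.)

1800 Gt C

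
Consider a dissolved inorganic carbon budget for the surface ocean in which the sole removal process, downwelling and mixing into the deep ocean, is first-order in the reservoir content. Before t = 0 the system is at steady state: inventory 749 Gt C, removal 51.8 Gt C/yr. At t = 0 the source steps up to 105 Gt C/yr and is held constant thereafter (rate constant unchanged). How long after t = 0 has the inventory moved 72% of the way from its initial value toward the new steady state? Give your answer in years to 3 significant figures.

τ = M₀/F₀ = 749/51.8 = 14.46 yr.
The remaining gap fraction is e^(−t/τ); 72% covered ⇒ e^(−t/τ) = 0.280.
t = −τ ln(0.280) = 14.46 × 1.273 = 18.41 yr.

18.4 yr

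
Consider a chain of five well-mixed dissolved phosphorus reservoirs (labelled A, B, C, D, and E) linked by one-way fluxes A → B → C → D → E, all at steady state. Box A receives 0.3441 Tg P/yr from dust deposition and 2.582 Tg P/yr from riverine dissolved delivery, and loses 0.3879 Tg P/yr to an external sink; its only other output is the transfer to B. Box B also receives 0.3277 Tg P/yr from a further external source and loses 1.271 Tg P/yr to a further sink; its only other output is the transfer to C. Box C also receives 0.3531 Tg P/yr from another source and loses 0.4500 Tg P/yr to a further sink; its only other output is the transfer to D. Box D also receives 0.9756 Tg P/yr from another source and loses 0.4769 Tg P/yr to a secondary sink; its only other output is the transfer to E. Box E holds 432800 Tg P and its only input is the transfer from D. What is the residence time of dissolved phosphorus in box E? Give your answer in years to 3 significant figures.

217000 yr

Box A: F(A→B) = (0.3441 + 2.582) − 0.3879 = 2.5382 Tg P/yr.
Box B: F(B→C) = (2.5382 + 0.3277) − 1.271 = 1.5949 Tg P/yr.
Box C: F(C→D) = (1.5949 + 0.3531) − 0.4500 = 1.4980 Tg P/yr.
Box D: F(D→E) = (1.4980 + 0.9756) − 0.4769 = 1.9967 Tg P/yr.
Box E throughput = its input = 1.9967 Tg P/yr; τ = 432800 / 1.9967 = 216800 yr.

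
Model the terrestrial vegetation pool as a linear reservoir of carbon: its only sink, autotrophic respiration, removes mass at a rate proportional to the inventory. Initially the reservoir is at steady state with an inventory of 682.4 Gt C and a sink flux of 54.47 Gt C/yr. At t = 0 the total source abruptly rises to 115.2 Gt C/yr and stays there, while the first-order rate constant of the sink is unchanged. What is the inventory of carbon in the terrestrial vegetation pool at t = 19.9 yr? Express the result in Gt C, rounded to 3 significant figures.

1290 Gt C

Residence time τ = M₀/F₀ = 12.53 yr. The eventual steady state is M_∞ = M₀·(F₁/F₀) = 682.4 × 115.2/54.47 = 1443.2 Gt C.
The anomaly ΔM(t) = M(t) − M_∞ decays as ΔM₀·e^(−t/τ) with ΔM₀ = 682.4 − 1443.2 = −760.8 Gt C.
At t = 19.9 yr, e^(−t/τ) = e^(−1.588) = 0.2042, so ΔM = −155.4 Gt C and M = 1443.2 − 155.4 = 1287.8 Gt C.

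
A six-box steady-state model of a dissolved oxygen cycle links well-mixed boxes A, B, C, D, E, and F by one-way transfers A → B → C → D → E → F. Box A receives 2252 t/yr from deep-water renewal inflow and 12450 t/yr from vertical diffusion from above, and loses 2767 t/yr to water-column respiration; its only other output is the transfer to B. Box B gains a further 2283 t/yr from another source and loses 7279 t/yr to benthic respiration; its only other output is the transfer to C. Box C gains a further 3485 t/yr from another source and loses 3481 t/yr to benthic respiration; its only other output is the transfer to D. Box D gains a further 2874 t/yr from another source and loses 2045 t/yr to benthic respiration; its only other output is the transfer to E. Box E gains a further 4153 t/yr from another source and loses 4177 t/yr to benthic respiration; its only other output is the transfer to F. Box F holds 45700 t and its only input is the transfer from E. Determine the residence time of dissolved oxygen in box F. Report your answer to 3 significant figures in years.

5.90 yr

Box A: F(A→B) = (2252 + 12450) − 2767 = 11935 t/yr.
Box B: F(B→C) = (11935 + 2283) − 7279 = 6939.0 t/yr.
Box C: F(C→D) = (6939.0 + 3485) − 3481 = 6943.0 t/yr.
Box D: F(D→E) = (6943.0 + 2874) − 2045 = 7772.0 t/yr.
Box E: F(E→F) = (7772.0 + 4153) − 4177 = 7748.0 t/yr.
Box F throughput = its input = 7748.0 t/yr; τ = 45700 / 7748.0 = 5.898 yr.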